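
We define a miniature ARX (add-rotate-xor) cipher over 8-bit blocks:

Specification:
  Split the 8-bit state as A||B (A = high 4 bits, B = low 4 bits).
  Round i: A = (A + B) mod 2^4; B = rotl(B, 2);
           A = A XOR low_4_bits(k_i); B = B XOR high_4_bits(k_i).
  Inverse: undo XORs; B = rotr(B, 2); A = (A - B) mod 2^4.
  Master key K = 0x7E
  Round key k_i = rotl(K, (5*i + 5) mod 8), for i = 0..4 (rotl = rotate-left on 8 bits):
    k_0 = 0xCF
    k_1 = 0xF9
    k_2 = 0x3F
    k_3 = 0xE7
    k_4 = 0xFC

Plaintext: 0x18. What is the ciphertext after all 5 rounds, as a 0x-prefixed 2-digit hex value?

0x16

s_0 = plaintext = 0x18
s_1 = Round(s_0, k_0) = 0x6E
s_2 = Round(s_1, k_1) = 0xD4
s_3 = Round(s_2, k_2) = 0xE2
s_4 = Round(s_3, k_3) = 0x76
s_5 = Round(s_4, k_4) = 0x16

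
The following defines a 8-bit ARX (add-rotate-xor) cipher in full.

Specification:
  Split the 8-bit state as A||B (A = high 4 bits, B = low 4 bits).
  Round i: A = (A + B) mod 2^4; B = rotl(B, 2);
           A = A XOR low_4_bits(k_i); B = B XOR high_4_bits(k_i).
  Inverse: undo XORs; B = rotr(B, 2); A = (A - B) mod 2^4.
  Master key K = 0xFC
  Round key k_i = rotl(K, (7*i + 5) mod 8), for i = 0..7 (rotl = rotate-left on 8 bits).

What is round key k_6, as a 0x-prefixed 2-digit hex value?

0x7E

K = 0xFC
k_0 = rotl(K, (7*0+5) mod 8) = rotl(K, 5) = 0x9F
k_1 = rotl(K, (7*1+5) mod 8) = rotl(K, 4) = 0xCF
k_2 = rotl(K, (7*2+5) mod 8) = rotl(K, 3) = 0xE7
k_3 = rotl(K, (7*3+5) mod 8) = rotl(K, 2) = 0xF3
k_4 = rotl(K, (7*4+5) mod 8) = rotl(K, 1) = 0xF9
k_5 = rotl(K, (7*5+5) mod 8) = rotl(K, 0) = 0xFC
k_6 = rotl(K, (7*6+5) mod 8) = rotl(K, 7) = 0x7E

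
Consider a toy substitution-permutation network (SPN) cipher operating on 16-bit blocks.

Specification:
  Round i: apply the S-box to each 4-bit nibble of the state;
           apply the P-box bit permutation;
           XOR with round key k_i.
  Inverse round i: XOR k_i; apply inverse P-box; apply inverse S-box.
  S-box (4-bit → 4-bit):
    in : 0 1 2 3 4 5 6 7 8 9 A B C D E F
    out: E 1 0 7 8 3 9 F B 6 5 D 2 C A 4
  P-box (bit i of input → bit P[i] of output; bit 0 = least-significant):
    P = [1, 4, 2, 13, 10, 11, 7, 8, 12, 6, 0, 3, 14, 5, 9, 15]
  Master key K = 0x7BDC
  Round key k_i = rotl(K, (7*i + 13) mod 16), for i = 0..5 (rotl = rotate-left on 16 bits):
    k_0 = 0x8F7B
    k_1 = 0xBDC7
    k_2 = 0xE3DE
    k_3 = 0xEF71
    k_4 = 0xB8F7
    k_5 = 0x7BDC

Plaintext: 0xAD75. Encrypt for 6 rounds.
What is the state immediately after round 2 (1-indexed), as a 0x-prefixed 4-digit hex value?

s_0 = plaintext = 0xAD75
s_1 = Round(s_0, k_0) = 0xC0E0
s_2 = Round(s_1, k_1) = 0x94BA
s_3 = Round(s_2, k_2) = 0xE470
s_4 = Round(s_3, k_3) = 0x42CD
s_5 = Round(s_4, k_4) = 0x10F3
s_6 = Round(s_5, k_5) = 0x3B03

0x94BA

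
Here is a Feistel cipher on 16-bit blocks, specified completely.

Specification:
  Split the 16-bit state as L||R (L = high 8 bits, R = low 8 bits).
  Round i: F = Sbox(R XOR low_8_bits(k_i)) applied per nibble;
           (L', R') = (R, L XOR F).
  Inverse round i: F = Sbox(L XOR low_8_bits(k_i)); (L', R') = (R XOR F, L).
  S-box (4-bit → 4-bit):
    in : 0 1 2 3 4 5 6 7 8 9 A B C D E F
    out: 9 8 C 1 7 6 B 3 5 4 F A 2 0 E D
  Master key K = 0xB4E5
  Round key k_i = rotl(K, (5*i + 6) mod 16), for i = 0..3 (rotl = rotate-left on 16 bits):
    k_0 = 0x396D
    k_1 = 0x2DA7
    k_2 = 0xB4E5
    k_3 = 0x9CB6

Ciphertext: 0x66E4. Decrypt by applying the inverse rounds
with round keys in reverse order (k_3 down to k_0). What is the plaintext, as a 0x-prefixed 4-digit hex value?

0x108A

s_0 = ciphertext = 0x66E4
s_1 = InvRound(s_0, k_3) = 0xED66
s_2 = InvRound(s_1, k_2) = 0xF3ED
s_3 = InvRound(s_2, k_1) = 0x8AF3
s_4 = InvRound(s_3, k_0) = 0x108A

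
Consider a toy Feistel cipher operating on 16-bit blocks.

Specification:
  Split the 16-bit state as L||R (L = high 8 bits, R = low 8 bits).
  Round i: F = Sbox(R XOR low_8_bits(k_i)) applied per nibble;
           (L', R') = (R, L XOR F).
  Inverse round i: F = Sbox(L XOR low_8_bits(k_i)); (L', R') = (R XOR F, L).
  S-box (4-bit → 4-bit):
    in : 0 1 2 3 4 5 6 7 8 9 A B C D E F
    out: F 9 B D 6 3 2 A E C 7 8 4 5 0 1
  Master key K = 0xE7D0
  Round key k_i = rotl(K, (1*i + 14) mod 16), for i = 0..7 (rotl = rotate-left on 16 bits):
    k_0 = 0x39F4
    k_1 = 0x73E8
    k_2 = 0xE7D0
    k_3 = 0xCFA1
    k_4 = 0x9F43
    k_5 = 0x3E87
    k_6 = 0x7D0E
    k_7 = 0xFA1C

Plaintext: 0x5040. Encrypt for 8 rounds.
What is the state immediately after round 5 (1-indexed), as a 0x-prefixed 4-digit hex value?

s_0 = plaintext = 0x5040
s_1 = Round(s_0, k_0) = 0x40D6
s_2 = Round(s_1, k_1) = 0xD690
s_3 = Round(s_2, k_2) = 0x90B9
s_4 = Round(s_3, k_3) = 0xB90E
s_5 = Round(s_4, k_4) = 0x0EDC
s_6 = Round(s_5, k_5) = 0xDC36
s_7 = Round(s_6, k_6) = 0x3602
s_8 = Round(s_7, k_7) = 0x02A6

0x0EDC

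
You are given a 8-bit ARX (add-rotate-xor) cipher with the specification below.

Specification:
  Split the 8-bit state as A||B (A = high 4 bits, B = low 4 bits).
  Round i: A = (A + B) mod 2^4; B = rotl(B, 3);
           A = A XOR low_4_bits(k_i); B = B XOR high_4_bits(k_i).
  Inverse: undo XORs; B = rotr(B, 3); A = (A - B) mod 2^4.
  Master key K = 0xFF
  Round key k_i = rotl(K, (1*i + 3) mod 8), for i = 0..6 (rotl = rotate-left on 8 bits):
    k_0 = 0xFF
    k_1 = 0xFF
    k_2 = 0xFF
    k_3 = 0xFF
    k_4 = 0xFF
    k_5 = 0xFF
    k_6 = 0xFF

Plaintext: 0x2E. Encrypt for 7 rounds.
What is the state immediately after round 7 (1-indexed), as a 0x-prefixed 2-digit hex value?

0xD2

s_0 = plaintext = 0x2E
s_1 = Round(s_0, k_0) = 0xF8
s_2 = Round(s_1, k_1) = 0x8B
s_3 = Round(s_2, k_2) = 0xC2
s_4 = Round(s_3, k_3) = 0x1E
s_5 = Round(s_4, k_4) = 0x08
s_6 = Round(s_5, k_5) = 0x7B
s_7 = Round(s_6, k_6) = 0xD2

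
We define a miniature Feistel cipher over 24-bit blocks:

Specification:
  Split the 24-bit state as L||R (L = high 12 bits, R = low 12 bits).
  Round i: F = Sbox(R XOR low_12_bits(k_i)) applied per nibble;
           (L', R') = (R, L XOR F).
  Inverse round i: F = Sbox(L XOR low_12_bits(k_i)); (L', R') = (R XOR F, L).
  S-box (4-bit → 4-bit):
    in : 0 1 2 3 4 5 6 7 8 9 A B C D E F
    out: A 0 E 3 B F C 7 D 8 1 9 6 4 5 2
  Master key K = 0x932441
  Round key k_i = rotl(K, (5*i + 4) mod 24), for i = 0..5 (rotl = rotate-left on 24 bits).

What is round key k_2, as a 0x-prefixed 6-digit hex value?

K = 0x932441
k_0 = rotl(K, (5*0+4) mod 24) = rotl(K, 4) = 0x324419
k_1 = rotl(K, (5*1+4) mod 24) = rotl(K, 9) = 0x488326
k_2 = rotl(K, (5*2+4) mod 24) = rotl(K, 14) = 0x1064C9

0x1064C9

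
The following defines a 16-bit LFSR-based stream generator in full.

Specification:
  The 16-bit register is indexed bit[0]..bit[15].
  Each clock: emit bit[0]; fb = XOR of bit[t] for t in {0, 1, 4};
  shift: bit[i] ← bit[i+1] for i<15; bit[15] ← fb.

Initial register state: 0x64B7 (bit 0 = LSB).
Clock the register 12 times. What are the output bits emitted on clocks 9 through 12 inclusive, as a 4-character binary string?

reg_0 = 0x64B7
clock 1: out=1, reg = 0xB25B
clock 2: out=1, reg = 0xD92D
clock 3: out=1, reg = 0xEC96
clock 4: out=0, reg = 0x764B
clock 5: out=1, reg = 0x3B25
clock 6: out=1, reg = 0x9D92
clock 7: out=0, reg = 0x4EC9
clock 8: out=1, reg = 0xA764
clock 9: out=0, reg = 0x53B2
clock 10: out=0, reg = 0x29D9
clock 11: out=1, reg = 0x14EC
clock 12: out=0, reg = 0x0A76

0010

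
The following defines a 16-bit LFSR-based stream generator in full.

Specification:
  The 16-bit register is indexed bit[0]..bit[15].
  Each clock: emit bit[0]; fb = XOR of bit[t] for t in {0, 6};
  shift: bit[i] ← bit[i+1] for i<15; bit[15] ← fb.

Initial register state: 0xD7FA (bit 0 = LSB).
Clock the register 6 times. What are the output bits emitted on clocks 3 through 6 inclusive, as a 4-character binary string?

0111

reg_0 = 0xD7FA
clock 1: out=0, reg = 0xEBFD
clock 2: out=1, reg = 0x75FE
clock 3: out=0, reg = 0xBAFF
clock 4: out=1, reg = 0x5D7F
clock 5: out=1, reg = 0x2EBF
clock 6: out=1, reg = 0x975F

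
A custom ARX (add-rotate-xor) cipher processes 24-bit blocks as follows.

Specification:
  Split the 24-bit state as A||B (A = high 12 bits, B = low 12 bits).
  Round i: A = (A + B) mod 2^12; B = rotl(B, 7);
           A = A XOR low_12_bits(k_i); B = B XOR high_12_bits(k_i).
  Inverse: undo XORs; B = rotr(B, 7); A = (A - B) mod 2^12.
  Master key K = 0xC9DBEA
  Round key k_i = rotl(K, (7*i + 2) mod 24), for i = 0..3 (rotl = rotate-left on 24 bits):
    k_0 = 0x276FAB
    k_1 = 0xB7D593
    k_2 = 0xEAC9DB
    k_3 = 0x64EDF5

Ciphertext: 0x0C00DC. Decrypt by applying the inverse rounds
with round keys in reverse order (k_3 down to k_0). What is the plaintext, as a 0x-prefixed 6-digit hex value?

0x65BF15

s_0 = ciphertext = 0x0C00DC
s_1 = InvRound(s_0, k_3) = 0xAE824D
s_2 = InvRound(s_1, k_2) = 0x6FAC39
s_3 = InvRound(s_2, k_1) = 0xADB88E
s_4 = InvRound(s_3, k_0) = 0x65BF15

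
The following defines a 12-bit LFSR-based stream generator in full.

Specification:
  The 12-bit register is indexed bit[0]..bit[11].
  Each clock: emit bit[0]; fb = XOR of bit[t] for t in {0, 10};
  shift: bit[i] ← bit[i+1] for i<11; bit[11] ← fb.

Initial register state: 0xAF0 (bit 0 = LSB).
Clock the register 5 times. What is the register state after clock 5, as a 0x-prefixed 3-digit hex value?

0xD57

reg_0 = 0xAF0
clock 1: out=0, reg = 0x578
clock 2: out=0, reg = 0xABC
clock 3: out=0, reg = 0x55E
clock 4: out=0, reg = 0xAAF
clock 5: out=1, reg = 0xD57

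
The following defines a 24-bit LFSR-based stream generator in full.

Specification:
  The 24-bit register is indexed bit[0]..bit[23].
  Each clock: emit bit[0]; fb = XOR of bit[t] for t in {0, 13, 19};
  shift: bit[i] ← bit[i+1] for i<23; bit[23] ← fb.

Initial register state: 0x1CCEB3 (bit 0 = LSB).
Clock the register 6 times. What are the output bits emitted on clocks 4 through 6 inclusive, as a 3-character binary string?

011

reg_0 = 0x1CCEB3
clock 1: out=1, reg = 0x0E6759
clock 2: out=1, reg = 0x8733AC
clock 3: out=0, reg = 0xC399D6
clock 4: out=0, reg = 0x61CCEB
clock 5: out=1, reg = 0xB0E675
clock 6: out=1, reg = 0x58733A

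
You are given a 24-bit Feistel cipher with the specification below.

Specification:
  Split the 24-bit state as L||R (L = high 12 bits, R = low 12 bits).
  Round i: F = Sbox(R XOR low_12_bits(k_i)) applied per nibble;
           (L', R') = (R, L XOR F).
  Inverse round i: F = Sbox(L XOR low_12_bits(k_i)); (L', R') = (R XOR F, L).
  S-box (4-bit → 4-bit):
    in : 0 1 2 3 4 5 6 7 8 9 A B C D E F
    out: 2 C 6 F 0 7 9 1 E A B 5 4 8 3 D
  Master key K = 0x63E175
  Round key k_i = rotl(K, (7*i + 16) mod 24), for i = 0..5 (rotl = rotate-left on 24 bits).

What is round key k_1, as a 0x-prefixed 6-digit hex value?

0xB1F0BA

K = 0x63E175
k_0 = rotl(K, (7*0+16) mod 24) = rotl(K, 16) = 0x7563E1
k_1 = rotl(K, (7*1+16) mod 24) = rotl(K, 23) = 0xB1F0BA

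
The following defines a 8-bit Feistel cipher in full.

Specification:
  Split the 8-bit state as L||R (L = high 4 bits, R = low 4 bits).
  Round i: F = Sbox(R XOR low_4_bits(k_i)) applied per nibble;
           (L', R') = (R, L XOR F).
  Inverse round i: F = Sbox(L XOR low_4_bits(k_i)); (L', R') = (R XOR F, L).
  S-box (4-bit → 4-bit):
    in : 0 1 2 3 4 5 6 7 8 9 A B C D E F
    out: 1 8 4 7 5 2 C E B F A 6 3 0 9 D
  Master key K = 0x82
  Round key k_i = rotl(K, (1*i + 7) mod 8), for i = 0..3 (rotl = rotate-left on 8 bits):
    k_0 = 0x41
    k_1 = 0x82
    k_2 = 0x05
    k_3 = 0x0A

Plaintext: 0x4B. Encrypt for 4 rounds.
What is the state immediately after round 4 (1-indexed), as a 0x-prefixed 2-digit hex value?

0xED

s_0 = plaintext = 0x4B
s_1 = Round(s_0, k_0) = 0xBE
s_2 = Round(s_1, k_1) = 0xE8
s_3 = Round(s_2, k_2) = 0x8E
s_4 = Round(s_3, k_3) = 0xED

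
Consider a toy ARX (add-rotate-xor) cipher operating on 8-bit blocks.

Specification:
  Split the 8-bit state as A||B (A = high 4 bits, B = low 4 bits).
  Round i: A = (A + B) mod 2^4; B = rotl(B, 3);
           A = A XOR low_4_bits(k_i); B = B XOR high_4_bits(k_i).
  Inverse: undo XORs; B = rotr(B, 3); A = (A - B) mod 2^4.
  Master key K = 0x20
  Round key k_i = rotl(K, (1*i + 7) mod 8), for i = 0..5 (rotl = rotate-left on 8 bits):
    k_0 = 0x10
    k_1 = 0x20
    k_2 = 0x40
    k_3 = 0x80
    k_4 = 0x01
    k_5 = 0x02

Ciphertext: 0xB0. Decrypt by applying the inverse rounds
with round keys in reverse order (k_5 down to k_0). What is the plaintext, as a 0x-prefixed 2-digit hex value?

s_0 = ciphertext = 0xB0
s_1 = InvRound(s_0, k_5) = 0x90
s_2 = InvRound(s_1, k_4) = 0x80
s_3 = InvRound(s_2, k_3) = 0x71
s_4 = InvRound(s_3, k_2) = 0xDA
s_5 = InvRound(s_4, k_1) = 0xC1
s_6 = InvRound(s_5, k_0) = 0xC0

0xC0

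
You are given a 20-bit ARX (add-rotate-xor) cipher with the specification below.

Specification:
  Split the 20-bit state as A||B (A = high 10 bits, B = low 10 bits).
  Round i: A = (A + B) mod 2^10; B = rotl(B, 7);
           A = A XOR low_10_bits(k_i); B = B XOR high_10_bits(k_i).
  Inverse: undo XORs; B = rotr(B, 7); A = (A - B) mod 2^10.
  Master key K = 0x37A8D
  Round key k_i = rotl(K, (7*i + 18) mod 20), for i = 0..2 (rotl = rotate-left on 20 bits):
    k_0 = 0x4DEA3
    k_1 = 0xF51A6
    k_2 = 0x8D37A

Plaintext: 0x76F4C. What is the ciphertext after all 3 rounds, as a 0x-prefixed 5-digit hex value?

s_0 = plaintext = 0x76F4C
s_1 = Round(s_0, k_0) = 0xE135E
s_2 = Round(s_1, k_1) = 0xD10BF
s_3 = Round(s_2, k_2) = 0xDE5A3

0xDE5A3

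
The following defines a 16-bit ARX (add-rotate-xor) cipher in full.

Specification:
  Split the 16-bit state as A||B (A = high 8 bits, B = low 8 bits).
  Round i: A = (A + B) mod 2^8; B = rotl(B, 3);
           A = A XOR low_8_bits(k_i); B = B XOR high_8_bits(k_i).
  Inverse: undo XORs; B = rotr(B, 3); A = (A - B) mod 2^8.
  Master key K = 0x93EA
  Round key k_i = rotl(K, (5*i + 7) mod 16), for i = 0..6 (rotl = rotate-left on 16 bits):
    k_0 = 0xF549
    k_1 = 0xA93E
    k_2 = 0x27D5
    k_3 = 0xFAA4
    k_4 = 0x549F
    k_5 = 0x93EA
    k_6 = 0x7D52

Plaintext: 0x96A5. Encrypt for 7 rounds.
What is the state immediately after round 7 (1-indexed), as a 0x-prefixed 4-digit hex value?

s_0 = plaintext = 0x96A5
s_1 = Round(s_0, k_0) = 0x72D8
s_2 = Round(s_1, k_1) = 0x746F
s_3 = Round(s_2, k_2) = 0x365C
s_4 = Round(s_3, k_3) = 0x3618
s_5 = Round(s_4, k_4) = 0xD194
s_6 = Round(s_5, k_5) = 0x8F37
s_7 = Round(s_6, k_6) = 0x94C4

0x94C4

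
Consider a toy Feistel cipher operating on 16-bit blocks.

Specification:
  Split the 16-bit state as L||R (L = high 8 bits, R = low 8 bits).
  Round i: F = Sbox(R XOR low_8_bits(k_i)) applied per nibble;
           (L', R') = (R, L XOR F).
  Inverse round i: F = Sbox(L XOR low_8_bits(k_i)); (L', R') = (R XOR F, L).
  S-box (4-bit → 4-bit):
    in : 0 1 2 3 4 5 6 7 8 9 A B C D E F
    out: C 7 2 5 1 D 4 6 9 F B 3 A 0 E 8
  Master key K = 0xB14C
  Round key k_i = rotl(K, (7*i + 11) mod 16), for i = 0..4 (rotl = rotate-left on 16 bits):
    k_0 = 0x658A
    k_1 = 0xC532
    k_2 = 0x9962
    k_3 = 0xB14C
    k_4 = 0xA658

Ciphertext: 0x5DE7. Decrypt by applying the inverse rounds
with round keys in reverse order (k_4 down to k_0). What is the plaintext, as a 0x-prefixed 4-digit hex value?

s_0 = ciphertext = 0x5DE7
s_1 = InvRound(s_0, k_4) = 0x2A5D
s_2 = InvRound(s_1, k_3) = 0x192A
s_3 = InvRound(s_2, k_2) = 0x4919
s_4 = InvRound(s_3, k_1) = 0x7A49
s_5 = InvRound(s_4, k_0) = 0xC57A

0xC57A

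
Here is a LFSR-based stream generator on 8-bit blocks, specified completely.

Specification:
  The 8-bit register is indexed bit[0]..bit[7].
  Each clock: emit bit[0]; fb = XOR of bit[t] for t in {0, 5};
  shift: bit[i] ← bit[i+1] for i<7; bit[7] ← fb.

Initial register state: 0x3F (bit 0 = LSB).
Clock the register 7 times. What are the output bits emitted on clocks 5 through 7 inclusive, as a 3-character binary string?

110

reg_0 = 0x3F
clock 1: out=1, reg = 0x1F
clock 2: out=1, reg = 0x8F
clock 3: out=1, reg = 0xC7
clock 4: out=1, reg = 0xE3
clock 5: out=1, reg = 0x71
clock 6: out=1, reg = 0x38
clock 7: out=0, reg = 0x9C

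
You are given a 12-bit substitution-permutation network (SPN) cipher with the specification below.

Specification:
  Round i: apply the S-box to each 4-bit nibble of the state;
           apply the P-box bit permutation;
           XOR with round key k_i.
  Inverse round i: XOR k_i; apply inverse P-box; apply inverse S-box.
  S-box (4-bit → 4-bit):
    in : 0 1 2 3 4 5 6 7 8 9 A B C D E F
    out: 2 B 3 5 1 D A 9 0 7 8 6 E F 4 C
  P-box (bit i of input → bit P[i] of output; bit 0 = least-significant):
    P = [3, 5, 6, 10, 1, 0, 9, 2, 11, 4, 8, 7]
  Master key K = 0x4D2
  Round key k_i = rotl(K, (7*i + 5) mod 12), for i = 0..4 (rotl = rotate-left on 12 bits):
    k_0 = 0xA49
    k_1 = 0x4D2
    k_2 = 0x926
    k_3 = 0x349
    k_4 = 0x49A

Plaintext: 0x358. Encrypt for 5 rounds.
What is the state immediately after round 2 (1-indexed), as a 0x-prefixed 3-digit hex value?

0x800

s_0 = plaintext = 0x358
s_1 = Round(s_0, k_0) = 0x14F
s_2 = Round(s_1, k_1) = 0x800
s_3 = Round(s_2, k_2) = 0x907
s_4 = Round(s_3, k_3) = 0xE50
s_5 = Round(s_4, k_4) = 0x7BC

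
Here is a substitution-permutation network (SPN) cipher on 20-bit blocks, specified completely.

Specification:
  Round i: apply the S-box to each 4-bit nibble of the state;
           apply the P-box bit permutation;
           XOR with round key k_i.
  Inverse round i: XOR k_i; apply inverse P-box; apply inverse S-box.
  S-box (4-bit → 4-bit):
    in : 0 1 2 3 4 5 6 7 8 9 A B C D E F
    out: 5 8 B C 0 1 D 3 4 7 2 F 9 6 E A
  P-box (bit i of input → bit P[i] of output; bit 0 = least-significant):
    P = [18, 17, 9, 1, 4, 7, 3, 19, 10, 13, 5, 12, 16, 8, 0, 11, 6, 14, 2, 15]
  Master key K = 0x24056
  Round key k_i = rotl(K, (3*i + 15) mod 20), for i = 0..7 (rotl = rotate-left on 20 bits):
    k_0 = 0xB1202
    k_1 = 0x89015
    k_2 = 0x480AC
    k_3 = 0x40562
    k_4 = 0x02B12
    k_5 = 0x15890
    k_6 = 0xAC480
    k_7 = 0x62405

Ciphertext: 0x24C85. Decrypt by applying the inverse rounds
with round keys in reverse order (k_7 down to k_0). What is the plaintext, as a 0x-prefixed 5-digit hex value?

s_0 = ciphertext = 0x24C85
s_1 = InvRound(s_0, k_7) = 0xA1AA5
s_2 = InvRound(s_1, k_6) = 0xE3648
s_3 = InvRound(s_2, k_5) = 0x7C7B9
s_4 = InvRound(s_3, k_4) = 0xF69D2
s_5 = InvRound(s_4, k_3) = 0xAC92A
s_6 = InvRound(s_5, k_2) = 0xDF4F2
s_7 = InvRound(s_6, k_1) = 0x909AC
s_8 = InvRound(s_7, k_0) = 0x8F3DE

0x8F3DE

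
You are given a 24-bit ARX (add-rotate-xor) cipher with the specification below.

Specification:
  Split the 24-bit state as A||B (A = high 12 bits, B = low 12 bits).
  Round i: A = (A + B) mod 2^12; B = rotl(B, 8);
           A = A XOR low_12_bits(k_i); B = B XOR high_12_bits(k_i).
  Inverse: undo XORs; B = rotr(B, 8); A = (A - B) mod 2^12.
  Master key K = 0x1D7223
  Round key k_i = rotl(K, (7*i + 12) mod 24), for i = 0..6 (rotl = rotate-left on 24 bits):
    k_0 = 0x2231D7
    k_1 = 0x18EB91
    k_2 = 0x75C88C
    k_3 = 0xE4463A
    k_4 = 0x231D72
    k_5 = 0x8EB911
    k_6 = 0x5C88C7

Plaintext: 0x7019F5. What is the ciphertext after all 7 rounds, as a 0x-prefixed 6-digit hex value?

0x758038

s_0 = plaintext = 0x7019F5
s_1 = Round(s_0, k_0) = 0x1217BC
s_2 = Round(s_1, k_1) = 0x34CDF5
s_3 = Round(s_2, k_2) = 0x9CD283
s_4 = Round(s_3, k_3) = 0xA6AD6C
s_5 = Round(s_4, k_4) = 0xAA4EE7
s_6 = Round(s_5, k_5) = 0x09AF05
s_7 = Round(s_6, k_6) = 0x758038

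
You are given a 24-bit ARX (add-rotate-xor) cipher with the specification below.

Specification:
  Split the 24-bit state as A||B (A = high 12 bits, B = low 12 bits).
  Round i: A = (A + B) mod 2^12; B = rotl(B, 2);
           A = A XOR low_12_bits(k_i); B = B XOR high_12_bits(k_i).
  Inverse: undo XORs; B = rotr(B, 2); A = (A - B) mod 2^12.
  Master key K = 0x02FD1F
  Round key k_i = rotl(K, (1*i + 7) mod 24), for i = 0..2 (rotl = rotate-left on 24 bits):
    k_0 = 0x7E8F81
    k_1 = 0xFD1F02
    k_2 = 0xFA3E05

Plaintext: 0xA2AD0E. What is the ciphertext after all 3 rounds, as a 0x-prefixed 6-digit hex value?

0xA2EDD7

s_0 = plaintext = 0xA2AD0E
s_1 = Round(s_0, k_0) = 0x8B93D3
s_2 = Round(s_1, k_1) = 0x38E09D
s_3 = Round(s_2, k_2) = 0xA2EDD7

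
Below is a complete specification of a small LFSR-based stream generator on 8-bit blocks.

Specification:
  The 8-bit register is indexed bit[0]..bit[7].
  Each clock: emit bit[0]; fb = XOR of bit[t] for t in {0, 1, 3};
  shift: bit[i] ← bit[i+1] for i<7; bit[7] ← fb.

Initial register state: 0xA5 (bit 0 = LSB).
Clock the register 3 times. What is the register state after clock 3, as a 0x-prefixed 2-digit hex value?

0x74

reg_0 = 0xA5
clock 1: out=1, reg = 0xD2
clock 2: out=0, reg = 0xE9
clock 3: out=1, reg = 0x74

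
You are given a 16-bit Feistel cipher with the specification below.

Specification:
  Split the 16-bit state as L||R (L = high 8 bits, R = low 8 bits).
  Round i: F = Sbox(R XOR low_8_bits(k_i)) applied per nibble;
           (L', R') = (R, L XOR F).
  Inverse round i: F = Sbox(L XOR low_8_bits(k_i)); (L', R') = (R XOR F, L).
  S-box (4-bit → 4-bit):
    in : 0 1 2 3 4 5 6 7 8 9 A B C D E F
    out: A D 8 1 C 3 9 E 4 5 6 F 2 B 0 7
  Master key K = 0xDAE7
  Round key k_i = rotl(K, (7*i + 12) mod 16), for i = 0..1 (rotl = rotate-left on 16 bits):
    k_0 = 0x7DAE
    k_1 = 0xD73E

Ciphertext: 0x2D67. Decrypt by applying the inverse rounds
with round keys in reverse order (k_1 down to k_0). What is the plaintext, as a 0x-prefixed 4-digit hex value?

0xF9B6

s_0 = ciphertext = 0x2D67
s_1 = InvRound(s_0, k_1) = 0xB62D
s_2 = InvRound(s_1, k_0) = 0xF9B6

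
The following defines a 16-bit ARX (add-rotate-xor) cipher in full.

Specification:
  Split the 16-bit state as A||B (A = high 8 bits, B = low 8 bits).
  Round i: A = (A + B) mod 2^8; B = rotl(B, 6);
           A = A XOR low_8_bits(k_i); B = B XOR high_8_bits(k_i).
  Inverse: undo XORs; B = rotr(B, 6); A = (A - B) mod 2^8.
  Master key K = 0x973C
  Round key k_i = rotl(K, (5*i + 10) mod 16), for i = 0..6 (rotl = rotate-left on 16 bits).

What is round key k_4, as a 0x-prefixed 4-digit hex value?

K = 0x973C
k_0 = rotl(K, (5*0+10) mod 16) = rotl(K, 10) = 0xF25C
k_1 = rotl(K, (5*1+10) mod 16) = rotl(K, 15) = 0x4B9E
k_2 = rotl(K, (5*2+10) mod 16) = rotl(K, 4) = 0x73C9
k_3 = rotl(K, (5*3+10) mod 16) = rotl(K, 9) = 0x792E
k_4 = rotl(K, (5*4+10) mod 16) = rotl(K, 14) = 0x25CF

0x25CF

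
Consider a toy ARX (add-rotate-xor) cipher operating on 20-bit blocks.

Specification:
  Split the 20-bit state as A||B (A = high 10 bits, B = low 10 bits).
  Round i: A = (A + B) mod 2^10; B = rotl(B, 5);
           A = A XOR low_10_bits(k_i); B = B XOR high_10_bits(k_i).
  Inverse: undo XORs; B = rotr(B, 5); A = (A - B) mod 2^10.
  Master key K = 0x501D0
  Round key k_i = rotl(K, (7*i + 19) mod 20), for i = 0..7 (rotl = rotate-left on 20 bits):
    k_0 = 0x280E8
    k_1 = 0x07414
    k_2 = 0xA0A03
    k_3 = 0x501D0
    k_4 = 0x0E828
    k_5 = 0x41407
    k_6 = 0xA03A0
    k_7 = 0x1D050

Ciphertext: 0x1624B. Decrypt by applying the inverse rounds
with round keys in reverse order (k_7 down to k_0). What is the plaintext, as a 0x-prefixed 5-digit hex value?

0xBF163

s_0 = ciphertext = 0x1624B
s_1 = InvRound(s_0, k_7) = 0x05FF1
s_2 = InvRound(s_1, k_6) = 0x6322B
s_3 = InvRound(s_2, k_5) = 0xEC9D9
s_4 = InvRound(s_3, k_4) = 0xCAC6F
s_5 = InvRound(s_4, k_3) = 0x449E9
s_6 = InvRound(s_5, k_2) = 0x6597B
s_7 = InvRound(s_6, k_1) = 0x2DCCB
s_8 = InvRound(s_7, k_0) = 0xBF163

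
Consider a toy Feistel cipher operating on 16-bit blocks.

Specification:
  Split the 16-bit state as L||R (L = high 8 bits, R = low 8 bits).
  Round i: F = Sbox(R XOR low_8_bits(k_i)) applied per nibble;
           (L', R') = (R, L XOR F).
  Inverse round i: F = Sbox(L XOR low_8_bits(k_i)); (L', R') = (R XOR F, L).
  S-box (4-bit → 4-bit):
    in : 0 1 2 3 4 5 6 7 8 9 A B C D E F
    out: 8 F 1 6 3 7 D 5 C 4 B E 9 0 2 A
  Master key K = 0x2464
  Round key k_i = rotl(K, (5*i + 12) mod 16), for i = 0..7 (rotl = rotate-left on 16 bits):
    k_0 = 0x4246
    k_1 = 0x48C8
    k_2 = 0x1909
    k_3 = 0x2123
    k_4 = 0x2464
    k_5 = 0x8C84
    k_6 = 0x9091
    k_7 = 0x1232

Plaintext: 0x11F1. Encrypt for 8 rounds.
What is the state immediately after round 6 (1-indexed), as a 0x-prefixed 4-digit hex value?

s_0 = plaintext = 0x11F1
s_1 = Round(s_0, k_0) = 0xF1F4
s_2 = Round(s_1, k_1) = 0xF498
s_3 = Round(s_2, k_2) = 0x98BB
s_4 = Round(s_3, k_3) = 0xBBD4
s_5 = Round(s_4, k_4) = 0xD453
s_6 = Round(s_5, k_5) = 0x53D1
s_7 = Round(s_6, k_6) = 0xD16B
s_8 = Round(s_7, k_7) = 0x6BA5

0x53D1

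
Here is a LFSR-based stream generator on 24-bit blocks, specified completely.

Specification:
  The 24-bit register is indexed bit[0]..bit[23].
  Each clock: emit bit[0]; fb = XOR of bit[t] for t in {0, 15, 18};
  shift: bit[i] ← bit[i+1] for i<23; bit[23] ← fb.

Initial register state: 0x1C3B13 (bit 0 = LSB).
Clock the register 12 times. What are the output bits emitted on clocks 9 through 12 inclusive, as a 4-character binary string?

1101

reg_0 = 0x1C3B13
clock 1: out=1, reg = 0x0E1D89
clock 2: out=1, reg = 0x070EC4
clock 3: out=0, reg = 0x838762
clock 4: out=0, reg = 0xC1C3B1
clock 5: out=1, reg = 0x60E1D8
clock 6: out=0, reg = 0xB070EC
clock 7: out=0, reg = 0x583876
clock 8: out=0, reg = 0x2C1C3B
clock 9: out=1, reg = 0x160E1D
clock 10: out=1, reg = 0x0B070E
clock 11: out=0, reg = 0x058387
clock 12: out=1, reg = 0x82C1C3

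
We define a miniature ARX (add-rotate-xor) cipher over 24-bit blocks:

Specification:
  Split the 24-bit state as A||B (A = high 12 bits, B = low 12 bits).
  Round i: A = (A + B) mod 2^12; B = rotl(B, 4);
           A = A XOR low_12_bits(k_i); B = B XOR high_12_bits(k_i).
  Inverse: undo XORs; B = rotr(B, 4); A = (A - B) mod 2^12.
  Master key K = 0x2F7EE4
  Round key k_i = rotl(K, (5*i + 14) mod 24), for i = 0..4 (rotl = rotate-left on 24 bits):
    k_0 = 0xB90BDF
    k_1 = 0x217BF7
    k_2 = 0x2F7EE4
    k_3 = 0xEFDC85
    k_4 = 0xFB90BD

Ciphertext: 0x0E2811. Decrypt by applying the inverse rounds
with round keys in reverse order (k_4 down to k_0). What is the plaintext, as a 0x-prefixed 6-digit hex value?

s_0 = ciphertext = 0x0E2811
s_1 = InvRound(s_0, k_4) = 0x7E587A
s_2 = InvRound(s_1, k_3) = 0x3F8768
s_3 = InvRound(s_2, k_2) = 0xDC3F59
s_4 = InvRound(s_3, k_1) = 0x760ED4
s_5 = InvRound(s_4, k_0) = 0x86B454

0x86B454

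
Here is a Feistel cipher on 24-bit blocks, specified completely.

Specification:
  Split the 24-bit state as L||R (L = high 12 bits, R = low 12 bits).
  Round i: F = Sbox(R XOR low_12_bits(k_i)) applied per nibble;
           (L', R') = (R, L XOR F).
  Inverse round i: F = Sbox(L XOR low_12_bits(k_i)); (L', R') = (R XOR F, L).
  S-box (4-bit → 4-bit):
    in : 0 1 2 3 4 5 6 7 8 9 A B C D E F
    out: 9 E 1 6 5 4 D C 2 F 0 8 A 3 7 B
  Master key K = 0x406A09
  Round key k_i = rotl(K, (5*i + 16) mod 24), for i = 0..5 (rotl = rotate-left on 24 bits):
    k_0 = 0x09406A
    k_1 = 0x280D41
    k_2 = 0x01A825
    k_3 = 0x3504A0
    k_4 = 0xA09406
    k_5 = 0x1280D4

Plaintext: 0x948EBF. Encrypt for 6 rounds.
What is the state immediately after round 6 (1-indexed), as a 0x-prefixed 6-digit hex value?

0x759229

s_0 = plaintext = 0x948EBF
s_1 = Round(s_0, k_0) = 0xEBFE7C
s_2 = Round(s_1, k_1) = 0xE7C8DC
s_3 = Round(s_2, k_2) = 0x8DC7C3
s_4 = Round(s_3, k_3) = 0x7C3E0A
s_5 = Round(s_4, k_4) = 0xE0A759
s_6 = Round(s_5, k_5) = 0x759229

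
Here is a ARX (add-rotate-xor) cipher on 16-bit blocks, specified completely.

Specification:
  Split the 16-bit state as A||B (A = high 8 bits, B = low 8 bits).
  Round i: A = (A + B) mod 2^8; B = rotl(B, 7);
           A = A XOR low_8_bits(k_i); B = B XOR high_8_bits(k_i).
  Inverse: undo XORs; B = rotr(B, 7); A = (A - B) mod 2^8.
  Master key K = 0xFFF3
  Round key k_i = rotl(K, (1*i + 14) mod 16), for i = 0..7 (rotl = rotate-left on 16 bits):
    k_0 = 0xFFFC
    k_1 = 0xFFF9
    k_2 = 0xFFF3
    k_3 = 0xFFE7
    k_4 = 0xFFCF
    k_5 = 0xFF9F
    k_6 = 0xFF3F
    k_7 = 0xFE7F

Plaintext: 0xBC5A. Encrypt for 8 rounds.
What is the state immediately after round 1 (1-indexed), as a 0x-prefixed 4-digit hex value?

s_0 = plaintext = 0xBC5A
s_1 = Round(s_0, k_0) = 0xEAD2
s_2 = Round(s_1, k_1) = 0x4596
s_3 = Round(s_2, k_2) = 0x28B4
s_4 = Round(s_3, k_3) = 0x3BA5
s_5 = Round(s_4, k_4) = 0x2F2D
s_6 = Round(s_5, k_5) = 0xC369
s_7 = Round(s_6, k_6) = 0x134B
s_8 = Round(s_7, k_7) = 0x215B

0xEAD2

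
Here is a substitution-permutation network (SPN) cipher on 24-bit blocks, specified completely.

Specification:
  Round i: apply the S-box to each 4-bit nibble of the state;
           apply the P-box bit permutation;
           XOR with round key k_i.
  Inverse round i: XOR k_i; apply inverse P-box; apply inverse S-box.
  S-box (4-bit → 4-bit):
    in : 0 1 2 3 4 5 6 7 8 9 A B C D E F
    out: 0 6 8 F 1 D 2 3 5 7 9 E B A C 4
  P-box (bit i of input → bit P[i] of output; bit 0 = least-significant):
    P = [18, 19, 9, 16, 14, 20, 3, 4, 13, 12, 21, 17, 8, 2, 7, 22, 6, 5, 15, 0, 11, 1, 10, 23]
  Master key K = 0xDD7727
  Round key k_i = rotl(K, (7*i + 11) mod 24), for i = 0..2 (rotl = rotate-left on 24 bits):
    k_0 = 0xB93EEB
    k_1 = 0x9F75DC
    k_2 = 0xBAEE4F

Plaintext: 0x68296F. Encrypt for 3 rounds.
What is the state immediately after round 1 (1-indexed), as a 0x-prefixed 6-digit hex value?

0xC98CA9

s_0 = plaintext = 0x68296F
s_1 = Round(s_0, k_0) = 0xC98CA9
s_2 = Round(s_1, k_1) = 0x118E2E
s_3 = Round(s_2, k_2) = 0x9969FD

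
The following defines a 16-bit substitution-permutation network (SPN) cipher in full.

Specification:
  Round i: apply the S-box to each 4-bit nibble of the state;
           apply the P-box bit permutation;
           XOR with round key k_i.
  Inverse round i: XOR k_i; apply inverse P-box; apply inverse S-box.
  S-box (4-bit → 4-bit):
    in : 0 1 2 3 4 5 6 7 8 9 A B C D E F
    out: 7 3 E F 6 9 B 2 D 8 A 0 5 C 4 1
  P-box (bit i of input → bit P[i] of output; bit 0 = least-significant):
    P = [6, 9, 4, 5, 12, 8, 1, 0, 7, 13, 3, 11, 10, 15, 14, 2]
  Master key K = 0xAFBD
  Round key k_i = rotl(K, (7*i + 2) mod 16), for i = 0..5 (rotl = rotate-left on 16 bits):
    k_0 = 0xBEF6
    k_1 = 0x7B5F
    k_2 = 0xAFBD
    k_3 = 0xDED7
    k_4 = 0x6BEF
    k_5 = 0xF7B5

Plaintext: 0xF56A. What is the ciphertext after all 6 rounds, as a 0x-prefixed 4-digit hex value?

s_0 = plaintext = 0xF56A
s_1 = Round(s_0, k_0) = 0xA157
s_2 = Round(s_1, k_1) = 0xC9DA
s_3 = Round(s_2, k_2) = 0xE19E
s_4 = Round(s_3, k_3) = 0xBE46
s_5 = Round(s_4, k_4) = 0x6885
s_6 = Round(s_5, k_5) = 0x6B5A

0x6B5A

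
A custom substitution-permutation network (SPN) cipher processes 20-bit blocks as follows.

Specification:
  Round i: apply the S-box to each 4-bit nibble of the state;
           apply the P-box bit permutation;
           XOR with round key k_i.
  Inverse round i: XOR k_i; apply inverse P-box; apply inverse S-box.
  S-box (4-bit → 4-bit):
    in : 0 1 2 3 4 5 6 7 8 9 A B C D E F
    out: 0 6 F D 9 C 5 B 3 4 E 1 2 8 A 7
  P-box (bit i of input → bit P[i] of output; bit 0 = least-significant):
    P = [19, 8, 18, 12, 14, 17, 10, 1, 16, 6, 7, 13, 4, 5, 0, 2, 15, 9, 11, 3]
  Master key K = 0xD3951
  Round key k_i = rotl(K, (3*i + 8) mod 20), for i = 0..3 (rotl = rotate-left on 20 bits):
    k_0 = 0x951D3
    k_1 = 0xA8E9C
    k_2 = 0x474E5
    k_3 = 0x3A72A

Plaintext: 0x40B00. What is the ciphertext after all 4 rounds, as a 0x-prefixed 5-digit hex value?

0xCA20C

s_0 = plaintext = 0x40B00
s_1 = Round(s_0, k_0) = 0x8D1DB
s_2 = Round(s_1, k_1) = 0x20C5A
s_3 = Round(s_2, k_2) = 0x0EBAF
s_4 = Round(s_3, k_3) = 0xCA20C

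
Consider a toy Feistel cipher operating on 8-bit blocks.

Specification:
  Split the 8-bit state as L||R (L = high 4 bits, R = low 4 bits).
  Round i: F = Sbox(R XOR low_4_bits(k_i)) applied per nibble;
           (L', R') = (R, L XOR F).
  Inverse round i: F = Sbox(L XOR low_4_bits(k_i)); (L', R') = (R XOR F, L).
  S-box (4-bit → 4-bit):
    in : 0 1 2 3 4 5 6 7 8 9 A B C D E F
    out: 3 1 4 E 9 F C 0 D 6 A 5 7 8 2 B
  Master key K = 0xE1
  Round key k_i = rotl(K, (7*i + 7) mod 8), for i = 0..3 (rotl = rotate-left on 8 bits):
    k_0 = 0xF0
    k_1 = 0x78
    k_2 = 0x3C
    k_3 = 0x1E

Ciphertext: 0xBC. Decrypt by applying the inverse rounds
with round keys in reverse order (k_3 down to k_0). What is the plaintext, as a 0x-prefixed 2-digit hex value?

s_0 = ciphertext = 0xBC
s_1 = InvRound(s_0, k_3) = 0x3B
s_2 = InvRound(s_1, k_2) = 0x03
s_3 = InvRound(s_2, k_1) = 0xE0
s_4 = InvRound(s_3, k_0) = 0x2E

0x2E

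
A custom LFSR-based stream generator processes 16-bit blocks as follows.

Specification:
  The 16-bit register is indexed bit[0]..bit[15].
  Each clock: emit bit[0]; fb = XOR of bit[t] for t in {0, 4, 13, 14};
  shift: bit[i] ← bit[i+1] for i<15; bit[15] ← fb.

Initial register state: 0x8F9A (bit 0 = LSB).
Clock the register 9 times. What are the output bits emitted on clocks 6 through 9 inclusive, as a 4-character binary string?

0011

reg_0 = 0x8F9A
clock 1: out=0, reg = 0xC7CD
clock 2: out=1, reg = 0x63E6
clock 3: out=0, reg = 0x31F3
clock 4: out=1, reg = 0x98F9
clock 5: out=1, reg = 0x4C7C
clock 6: out=0, reg = 0x263E
clock 7: out=0, reg = 0x131F
clock 8: out=1, reg = 0x098F
clock 9: out=1, reg = 0x84C7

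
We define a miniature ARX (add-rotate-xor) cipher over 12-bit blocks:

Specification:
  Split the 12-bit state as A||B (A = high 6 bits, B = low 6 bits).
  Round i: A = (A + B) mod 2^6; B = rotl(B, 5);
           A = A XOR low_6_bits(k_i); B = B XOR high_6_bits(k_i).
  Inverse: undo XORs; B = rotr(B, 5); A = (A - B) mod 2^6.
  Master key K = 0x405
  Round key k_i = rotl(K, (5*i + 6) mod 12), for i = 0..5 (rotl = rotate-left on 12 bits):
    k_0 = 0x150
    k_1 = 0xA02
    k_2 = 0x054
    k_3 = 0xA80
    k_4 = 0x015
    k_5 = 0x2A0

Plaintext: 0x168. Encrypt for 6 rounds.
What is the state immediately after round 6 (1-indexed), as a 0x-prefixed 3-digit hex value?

0x6E8

s_0 = plaintext = 0x168
s_1 = Round(s_0, k_0) = 0xF51
s_2 = Round(s_1, k_1) = 0x300
s_3 = Round(s_2, k_2) = 0x601
s_4 = Round(s_3, k_3) = 0x64A
s_5 = Round(s_4, k_4) = 0xD85
s_6 = Round(s_5, k_5) = 0x6E8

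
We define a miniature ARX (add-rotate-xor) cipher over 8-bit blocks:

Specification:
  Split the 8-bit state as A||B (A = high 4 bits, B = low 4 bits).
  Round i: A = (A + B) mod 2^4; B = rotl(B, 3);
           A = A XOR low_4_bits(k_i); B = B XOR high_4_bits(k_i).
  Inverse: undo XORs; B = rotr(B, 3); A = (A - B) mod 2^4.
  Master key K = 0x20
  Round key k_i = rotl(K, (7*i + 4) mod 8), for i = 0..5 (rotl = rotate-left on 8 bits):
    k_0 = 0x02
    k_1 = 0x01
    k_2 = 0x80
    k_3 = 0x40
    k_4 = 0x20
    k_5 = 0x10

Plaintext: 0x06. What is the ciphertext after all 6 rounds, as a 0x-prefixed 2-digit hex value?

s_0 = plaintext = 0x06
s_1 = Round(s_0, k_0) = 0x43
s_2 = Round(s_1, k_1) = 0x69
s_3 = Round(s_2, k_2) = 0xF4
s_4 = Round(s_3, k_3) = 0x36
s_5 = Round(s_4, k_4) = 0x91
s_6 = Round(s_5, k_5) = 0xA9

0xA9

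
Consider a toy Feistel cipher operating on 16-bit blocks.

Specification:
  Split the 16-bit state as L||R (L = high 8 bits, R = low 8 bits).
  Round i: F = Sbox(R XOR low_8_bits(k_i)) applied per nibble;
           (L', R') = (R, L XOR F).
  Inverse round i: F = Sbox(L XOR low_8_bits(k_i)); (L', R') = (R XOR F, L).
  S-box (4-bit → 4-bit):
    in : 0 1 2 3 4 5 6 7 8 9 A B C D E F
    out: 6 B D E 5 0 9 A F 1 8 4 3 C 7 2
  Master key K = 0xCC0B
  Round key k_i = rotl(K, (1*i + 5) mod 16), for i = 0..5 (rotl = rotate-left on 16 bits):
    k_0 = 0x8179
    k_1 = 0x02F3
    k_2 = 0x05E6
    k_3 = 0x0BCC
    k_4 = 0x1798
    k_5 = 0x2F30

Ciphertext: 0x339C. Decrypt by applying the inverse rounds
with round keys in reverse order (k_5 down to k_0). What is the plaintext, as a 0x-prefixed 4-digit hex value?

0x42EA

s_0 = ciphertext = 0x339C
s_1 = InvRound(s_0, k_5) = 0xF233
s_2 = InvRound(s_1, k_4) = 0xABF2
s_3 = InvRound(s_2, k_3) = 0x68AB
s_4 = InvRound(s_3, k_2) = 0x5C68
s_5 = InvRound(s_4, k_1) = 0xEA5C
s_6 = InvRound(s_5, k_0) = 0x42EA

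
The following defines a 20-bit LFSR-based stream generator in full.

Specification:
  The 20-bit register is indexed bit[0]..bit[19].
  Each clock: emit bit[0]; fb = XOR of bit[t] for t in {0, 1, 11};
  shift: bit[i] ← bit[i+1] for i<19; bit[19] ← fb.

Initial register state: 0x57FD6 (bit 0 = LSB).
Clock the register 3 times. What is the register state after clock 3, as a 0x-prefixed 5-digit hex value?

0x4AFFA

reg_0 = 0x57FD6
clock 1: out=0, reg = 0x2BFEB
clock 2: out=1, reg = 0x95FF5
clock 3: out=1, reg = 0x4AFFA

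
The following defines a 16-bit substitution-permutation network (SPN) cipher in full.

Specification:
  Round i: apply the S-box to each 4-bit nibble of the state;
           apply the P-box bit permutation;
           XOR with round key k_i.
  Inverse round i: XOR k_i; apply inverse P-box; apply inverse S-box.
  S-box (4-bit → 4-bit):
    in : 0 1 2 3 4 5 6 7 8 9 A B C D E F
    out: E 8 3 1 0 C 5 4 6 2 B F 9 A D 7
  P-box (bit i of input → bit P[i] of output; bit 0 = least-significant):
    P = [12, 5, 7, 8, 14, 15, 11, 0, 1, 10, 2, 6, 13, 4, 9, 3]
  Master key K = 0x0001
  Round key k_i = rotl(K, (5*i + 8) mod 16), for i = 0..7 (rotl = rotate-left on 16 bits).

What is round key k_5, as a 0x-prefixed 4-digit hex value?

K = 0x0001
k_0 = rotl(K, (5*0+8) mod 16) = rotl(K, 8) = 0x0100
k_1 = rotl(K, (5*1+8) mod 16) = rotl(K, 13) = 0x2000
k_2 = rotl(K, (5*2+8) mod 16) = rotl(K, 2) = 0x0004
k_3 = rotl(K, (5*3+8) mod 16) = rotl(K, 7) = 0x0080
k_4 = rotl(K, (5*4+8) mod 16) = rotl(K, 12) = 0x1000
k_5 = rotl(K, (5*5+8) mod 16) = rotl(K, 1) = 0x0002

0x0002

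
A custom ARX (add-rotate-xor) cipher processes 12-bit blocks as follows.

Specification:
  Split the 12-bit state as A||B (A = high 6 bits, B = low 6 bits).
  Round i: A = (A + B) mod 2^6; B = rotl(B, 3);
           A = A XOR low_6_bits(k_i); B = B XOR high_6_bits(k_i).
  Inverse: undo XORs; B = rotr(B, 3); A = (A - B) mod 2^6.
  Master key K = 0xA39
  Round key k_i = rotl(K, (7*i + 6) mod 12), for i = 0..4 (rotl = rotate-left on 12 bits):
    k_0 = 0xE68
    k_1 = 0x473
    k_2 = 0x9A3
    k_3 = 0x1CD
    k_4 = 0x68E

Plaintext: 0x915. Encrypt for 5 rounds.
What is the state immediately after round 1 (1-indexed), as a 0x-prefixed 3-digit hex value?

s_0 = plaintext = 0x915
s_1 = Round(s_0, k_0) = 0x453
s_2 = Round(s_1, k_1) = 0x5CB
s_3 = Round(s_2, k_2) = 0x07F
s_4 = Round(s_3, k_3) = 0x378
s_5 = Round(s_4, k_4) = 0x2DD

0x453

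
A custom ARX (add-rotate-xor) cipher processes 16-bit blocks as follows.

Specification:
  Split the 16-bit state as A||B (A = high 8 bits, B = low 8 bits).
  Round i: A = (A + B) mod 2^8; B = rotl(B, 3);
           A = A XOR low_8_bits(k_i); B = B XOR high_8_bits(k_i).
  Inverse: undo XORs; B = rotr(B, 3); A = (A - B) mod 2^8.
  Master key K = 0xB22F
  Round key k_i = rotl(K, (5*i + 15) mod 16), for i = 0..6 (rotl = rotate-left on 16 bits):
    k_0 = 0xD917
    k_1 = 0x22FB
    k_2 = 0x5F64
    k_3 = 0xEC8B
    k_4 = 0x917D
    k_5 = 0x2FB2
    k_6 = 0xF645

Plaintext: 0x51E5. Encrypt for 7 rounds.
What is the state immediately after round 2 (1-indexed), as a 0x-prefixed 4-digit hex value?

0xEC95

s_0 = plaintext = 0x51E5
s_1 = Round(s_0, k_0) = 0x21F6
s_2 = Round(s_1, k_1) = 0xEC95
s_3 = Round(s_2, k_2) = 0xE5F3
s_4 = Round(s_3, k_3) = 0x5373
s_5 = Round(s_4, k_4) = 0xBB0A
s_6 = Round(s_5, k_5) = 0x777F
s_7 = Round(s_6, k_6) = 0xB30D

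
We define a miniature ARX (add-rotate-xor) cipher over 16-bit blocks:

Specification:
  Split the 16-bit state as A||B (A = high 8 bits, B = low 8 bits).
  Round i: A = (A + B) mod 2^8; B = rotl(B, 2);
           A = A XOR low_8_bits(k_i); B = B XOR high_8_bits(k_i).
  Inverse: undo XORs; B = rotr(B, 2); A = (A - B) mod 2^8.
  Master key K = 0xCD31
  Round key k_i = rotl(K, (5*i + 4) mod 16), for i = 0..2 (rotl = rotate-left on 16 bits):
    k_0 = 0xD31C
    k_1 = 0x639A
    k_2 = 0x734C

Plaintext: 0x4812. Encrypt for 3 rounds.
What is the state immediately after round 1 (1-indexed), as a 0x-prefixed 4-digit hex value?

s_0 = plaintext = 0x4812
s_1 = Round(s_0, k_0) = 0x469B
s_2 = Round(s_1, k_1) = 0x7B0D
s_3 = Round(s_2, k_2) = 0xC447

0x469B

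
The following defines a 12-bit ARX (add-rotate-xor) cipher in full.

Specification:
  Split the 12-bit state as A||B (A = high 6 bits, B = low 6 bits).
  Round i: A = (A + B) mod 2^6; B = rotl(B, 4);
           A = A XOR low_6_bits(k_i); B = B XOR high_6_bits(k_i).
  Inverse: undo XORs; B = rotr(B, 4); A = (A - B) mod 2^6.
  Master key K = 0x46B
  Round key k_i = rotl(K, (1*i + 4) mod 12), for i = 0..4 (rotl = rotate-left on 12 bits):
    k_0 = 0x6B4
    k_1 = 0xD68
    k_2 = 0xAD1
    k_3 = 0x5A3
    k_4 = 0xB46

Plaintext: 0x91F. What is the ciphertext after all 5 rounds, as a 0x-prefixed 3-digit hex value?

s_0 = plaintext = 0x91F
s_1 = Round(s_0, k_0) = 0xDED
s_2 = Round(s_1, k_1) = 0x32E
s_3 = Round(s_2, k_2) = 0xAC0
s_4 = Round(s_3, k_3) = 0x216
s_5 = Round(s_4, k_4) = 0x608

0x608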